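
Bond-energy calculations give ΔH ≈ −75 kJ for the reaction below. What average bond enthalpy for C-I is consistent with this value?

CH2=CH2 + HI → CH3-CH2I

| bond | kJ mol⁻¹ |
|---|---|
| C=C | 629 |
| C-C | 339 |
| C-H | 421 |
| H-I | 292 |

Let D be the C-I bond energy.
Σ(broken) = 4×421 + 1×629 + 1×292 = 2605
Σ(formed) = 1×339 + 5×421 + 1×D = 2444 + D
ΔH = Σ(broken) − Σ(formed) = (2605) − (2444 + D) = +161 − D
Setting this equal to −75 kJ gives D = 236 kJ/mol.

D(C-I) ≈ 236 kJ/mol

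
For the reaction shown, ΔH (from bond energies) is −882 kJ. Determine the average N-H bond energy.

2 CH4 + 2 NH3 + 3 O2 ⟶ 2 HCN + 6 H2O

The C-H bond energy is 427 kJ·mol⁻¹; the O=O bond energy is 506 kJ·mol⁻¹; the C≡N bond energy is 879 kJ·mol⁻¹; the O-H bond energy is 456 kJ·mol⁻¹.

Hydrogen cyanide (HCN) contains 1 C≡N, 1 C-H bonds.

Let D be the N-H bond energy.
Σ(broken) = 8×427 + 6×D + 3×506 = 4934 + 6D
Σ(formed) = 2×879 + 2×427 + 12×456 = 8084
ΔH = Σ(broken) − Σ(formed) = (4934 + 6D) − (8084) = −3150 + 6D
Setting this equal to −882 kJ gives 6D = 2268, so D = 378 kJ/mol.

D(N-H) ≈ 378 kJ/mol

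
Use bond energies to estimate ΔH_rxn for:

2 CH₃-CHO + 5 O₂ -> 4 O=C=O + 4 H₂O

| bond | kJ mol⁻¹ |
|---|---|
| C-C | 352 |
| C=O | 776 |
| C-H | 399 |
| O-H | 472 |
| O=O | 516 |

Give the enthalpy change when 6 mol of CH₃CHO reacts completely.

Bonds broken (reactants):
  C-C: 2 × 352 = 704
  C-H: 8 × 399 = 3192
  C=O: 2 × 776 = 1552
  O=O: 5 × 516 = 2580
  Σ(broken) = 8028 kJ
Bonds formed (products):
  C=O: 8 × 776 = 6208
  O-H: 8 × 472 = 3776
  Σ(formed) = 9984 kJ
ΔH = Σ(broken) − Σ(formed) = 8028 − 9984 = −1956 kJ
For 3× the reaction as written: 3 × (−1956) = −5868 kJ

ΔH = −5868 kJ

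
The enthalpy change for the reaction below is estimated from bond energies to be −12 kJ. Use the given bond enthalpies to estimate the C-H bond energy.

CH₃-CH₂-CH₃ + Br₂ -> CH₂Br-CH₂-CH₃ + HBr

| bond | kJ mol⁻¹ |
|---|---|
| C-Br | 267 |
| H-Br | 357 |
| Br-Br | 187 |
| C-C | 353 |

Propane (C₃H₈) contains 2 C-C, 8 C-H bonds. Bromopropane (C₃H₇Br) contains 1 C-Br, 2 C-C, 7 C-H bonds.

D(C-H) ≈ 425 kJ/mol

Let D be the C-H bond energy.
Σ(broken) = 1×187 + 2×353 + 8×D = 893 + 8D
Σ(formed) = 1×267 + 2×353 + 7×D + 1×357 = 1330 + 7D
ΔH = Σ(broken) − Σ(formed) = (893 + 8D) − (1330 + 7D) = −437 + D
Setting this equal to −12 kJ gives D = 425 kJ/mol.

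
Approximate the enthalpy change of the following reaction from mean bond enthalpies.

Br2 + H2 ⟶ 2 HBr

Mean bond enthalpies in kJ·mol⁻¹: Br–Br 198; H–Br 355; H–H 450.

ΔH ≈ −62 kJ

Bonds broken (reactants):
  Br–Br: 1 × 198 = 198
  H–H: 1 × 450 = 450
  Σ(broken) = 648 kJ
Bonds formed (products):
  H–Br: 2 × 355 = 710
  Σ(formed) = 710 kJ
ΔH = Σ(broken) − Σ(formed) = 648 − 710 = −62 kJ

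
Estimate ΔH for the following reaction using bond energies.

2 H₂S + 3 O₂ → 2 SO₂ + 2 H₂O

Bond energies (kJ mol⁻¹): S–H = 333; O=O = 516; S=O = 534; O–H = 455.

ΔH ≈ −1076 kJ

Bonds broken (reactants):
  O=O: 3 × 516 = 1548
  S–H: 4 × 333 = 1332
  Σ(broken) = 2880 kJ
Bonds formed (products):
  O–H: 4 × 455 = 1820
  S=O: 4 × 534 = 2136
  Σ(formed) = 3956 kJ
ΔH = Σ(broken) − Σ(formed) = 2880 − 3956 = −1076 kJ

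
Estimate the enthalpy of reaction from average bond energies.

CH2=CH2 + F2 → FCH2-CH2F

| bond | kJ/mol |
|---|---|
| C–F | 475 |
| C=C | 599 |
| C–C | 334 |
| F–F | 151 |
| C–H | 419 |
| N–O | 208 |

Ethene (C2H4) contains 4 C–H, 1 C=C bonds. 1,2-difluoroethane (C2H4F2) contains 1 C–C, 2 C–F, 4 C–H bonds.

ΔH ≈ −534 kJ

Bonds broken (reactants):
  C–H: 4 × 419 = 1676
  C=C: 1 × 599 = 599
  F–F: 1 × 151 = 151
  Σ(broken) = 2426 kJ
Bonds formed (products):
  C–C: 1 × 334 = 334
  C–F: 2 × 475 = 950
  C–H: 4 × 419 = 1676
  Σ(formed) = 2960 kJ
ΔH = Σ(broken) − Σ(formed) = 2426 − 2960 = −534 kJ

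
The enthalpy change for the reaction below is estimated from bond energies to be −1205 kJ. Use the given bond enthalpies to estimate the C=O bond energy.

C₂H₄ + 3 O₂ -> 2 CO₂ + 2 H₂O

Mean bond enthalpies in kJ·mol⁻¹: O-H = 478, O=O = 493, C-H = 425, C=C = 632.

Let D be the C=O bond energy.
Σ(broken) = 4×425 + 1×632 + 3×493 = 3811
Σ(formed) = 4×D + 4×478 = 1912 + 4D
ΔH = Σ(broken) − Σ(formed) = (3811) − (1912 + 4D) = +1899 − 4D
Setting this equal to −1205 kJ gives 4D = 3104, so D = 776 kJ/mol.

D(C=O) ≈ 776 kJ/mol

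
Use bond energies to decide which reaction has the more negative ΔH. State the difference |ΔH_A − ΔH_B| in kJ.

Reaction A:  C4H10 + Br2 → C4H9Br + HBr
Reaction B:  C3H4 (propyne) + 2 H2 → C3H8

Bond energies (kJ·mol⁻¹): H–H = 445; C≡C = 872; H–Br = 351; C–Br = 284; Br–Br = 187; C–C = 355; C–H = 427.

Reaction B, by 280 kJ

Reaction A:
  Bonds broken (reactants):
    Br–Br: 1 × 187 = 187
    C–C: 3 × 355 = 1065
    C–H: 10 × 427 = 4270
    Σ(broken) = 5522 kJ
  Bonds formed (products):
    C–Br: 1 × 284 = 284
    C–C: 3 × 355 = 1065
    C–H: 9 × 427 = 3843
    H–Br: 1 × 351 = 351
    Σ(formed) = 5543 kJ
  ΔH_A = 5522 − 5543 = −21 kJ
Reaction B:
  Bonds broken (reactants):
    C≡C: 1 × 872 = 872
    C–C: 1 × 355 = 355
    C–H: 4 × 427 = 1708
    H–H: 2 × 445 = 890
    Σ(broken) = 3825 kJ
  Bonds formed (products):
    C–C: 2 × 355 = 710
    C–H: 8 × 427 = 3416
    Σ(formed) = 4126 kJ
  ΔH_B = 3825 − 4126 = −301 kJ
ΔH_A − ΔH_B = +280 kJ, so reaction B has the more negative ΔH; |ΔH_A − ΔH_B| = 280 kJ.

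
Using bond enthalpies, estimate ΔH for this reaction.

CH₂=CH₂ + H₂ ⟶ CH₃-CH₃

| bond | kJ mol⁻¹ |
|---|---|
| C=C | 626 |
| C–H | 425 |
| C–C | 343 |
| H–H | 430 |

ΔH ≈ −137 kJ

Bonds broken (reactants):
  C–H: 4 × 425 = 1700
  C=C: 1 × 626 = 626
  H–H: 1 × 430 = 430
  Σ(broken) = 2756 kJ
Bonds formed (products):
  C–C: 1 × 343 = 343
  C–H: 6 × 425 = 2550
  Σ(formed) = 2893 kJ
ΔH = Σ(broken) − Σ(formed) = 2756 − 2893 = −137 kJ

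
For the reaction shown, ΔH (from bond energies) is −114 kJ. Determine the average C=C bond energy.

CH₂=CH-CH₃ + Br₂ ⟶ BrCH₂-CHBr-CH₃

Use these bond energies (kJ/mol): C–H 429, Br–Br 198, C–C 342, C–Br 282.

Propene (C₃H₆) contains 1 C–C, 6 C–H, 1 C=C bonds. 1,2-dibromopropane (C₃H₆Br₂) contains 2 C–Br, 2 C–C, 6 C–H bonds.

D(C=C) ≈ 594 kJ/mol

Let D be the C=C bond energy.
Σ(broken) = 1×198 + 1×342 + 6×429 + 1×D = 3114 + D
Σ(formed) = 2×282 + 2×342 + 6×429 = 3822
ΔH = Σ(broken) − Σ(formed) = (3114 + D) − (3822) = −708 + D
Setting this equal to −114 kJ gives D = 594 kJ/mol.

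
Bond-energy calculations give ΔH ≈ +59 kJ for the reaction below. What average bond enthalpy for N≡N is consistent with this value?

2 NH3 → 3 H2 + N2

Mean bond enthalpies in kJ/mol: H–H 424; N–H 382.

Let D be the N≡N bond energy.
Σ(broken) = 6×382 = 2292
Σ(formed) = 3×424 + 1×D = 1272 + D
ΔH = Σ(broken) − Σ(formed) = (2292) − (1272 + D) = +1020 − D
Setting this equal to +59 kJ gives D = 961 kJ/mol.

D(N≡N) ≈ 961 kJ/mol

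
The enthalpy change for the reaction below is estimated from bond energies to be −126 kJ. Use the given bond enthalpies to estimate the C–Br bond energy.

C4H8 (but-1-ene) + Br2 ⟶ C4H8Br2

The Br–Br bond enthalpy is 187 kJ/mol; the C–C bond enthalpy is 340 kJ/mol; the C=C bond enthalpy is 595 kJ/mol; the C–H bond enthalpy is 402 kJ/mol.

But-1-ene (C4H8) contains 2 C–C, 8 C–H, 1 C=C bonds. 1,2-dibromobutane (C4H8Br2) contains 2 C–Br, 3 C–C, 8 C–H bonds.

Let D be the C–Br bond energy.
Σ(broken) = 1×187 + 2×340 + 8×402 + 1×595 = 4678
Σ(formed) = 2×D + 3×340 + 8×402 = 4236 + 2D
ΔH = Σ(broken) − Σ(formed) = (4678) − (4236 + 2D) = +442 − 2D
Setting this equal to −126 kJ gives 2D = 568, so D = 284 kJ/mol.

D(C–Br) ≈ 284 kJ/mol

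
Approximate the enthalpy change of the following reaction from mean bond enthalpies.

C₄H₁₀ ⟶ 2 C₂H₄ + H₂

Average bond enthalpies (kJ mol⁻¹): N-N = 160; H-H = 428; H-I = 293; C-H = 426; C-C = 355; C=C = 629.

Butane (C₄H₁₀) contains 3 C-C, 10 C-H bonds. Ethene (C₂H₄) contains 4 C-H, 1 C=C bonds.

ΔH ≈ +231 kJ

Bonds broken (reactants):
  C-C: 3 × 355 = 1065
  C-H: 10 × 426 = 4260
  Σ(broken) = 5325 kJ
Bonds formed (products):
  C-H: 8 × 426 = 3408
  C=C: 2 × 629 = 1258
  H-H: 1 × 428 = 428
  Σ(formed) = 5094 kJ
ΔH = Σ(broken) − Σ(formed) = 5325 − 5094 = +231 kJ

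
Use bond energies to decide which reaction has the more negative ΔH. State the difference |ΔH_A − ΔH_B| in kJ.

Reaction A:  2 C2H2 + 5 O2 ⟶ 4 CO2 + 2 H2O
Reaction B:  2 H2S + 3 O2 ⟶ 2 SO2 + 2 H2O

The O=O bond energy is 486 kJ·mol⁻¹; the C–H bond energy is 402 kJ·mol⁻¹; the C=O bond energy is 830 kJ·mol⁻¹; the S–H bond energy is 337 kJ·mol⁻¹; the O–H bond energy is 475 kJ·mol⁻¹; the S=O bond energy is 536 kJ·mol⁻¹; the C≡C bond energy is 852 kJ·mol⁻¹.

Reaction A:
  Bonds broken (reactants):
    C≡C: 2 × 852 = 1704
    C–H: 4 × 402 = 1608
    O=O: 5 × 486 = 2430
    Σ(broken) = 5742 kJ
  Bonds formed (products):
    C=O: 8 × 830 = 6640
    O–H: 4 × 475 = 1900
    Σ(formed) = 8540 kJ
  ΔH_A = 5742 − 8540 = −2798 kJ
Reaction B:
  Bonds broken (reactants):
    O=O: 3 × 486 = 1458
    S–H: 4 × 337 = 1348
    Σ(broken) = 2806 kJ
  Bonds formed (products):
    O–H: 4 × 475 = 1900
    S=O: 4 × 536 = 2144
    Σ(formed) = 4044 kJ
  ΔH_B = 2806 − 4044 = −1238 kJ
ΔH_A − ΔH_B = −1560 kJ, so reaction A has the more negative ΔH; |ΔH_A − ΔH_B| = 1560 kJ.

Reaction A, by 1560 kJ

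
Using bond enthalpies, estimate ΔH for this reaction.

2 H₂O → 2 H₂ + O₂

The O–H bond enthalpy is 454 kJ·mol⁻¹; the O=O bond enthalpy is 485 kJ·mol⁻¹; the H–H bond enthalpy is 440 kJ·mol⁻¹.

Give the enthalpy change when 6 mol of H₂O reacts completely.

Bonds broken (reactants):
  O–H: 4 × 454 = 1816
  Σ(broken) = 1816 kJ
Bonds formed (products):
  H–H: 2 × 440 = 880
  O=O: 1 × 485 = 485
  Σ(formed) = 1365 kJ
ΔH = Σ(broken) − Σ(formed) = 1816 − 1365 = +451 kJ
For 3× the reaction as written: 3 × (+451) = +1353 kJ

ΔH = +1353 kJ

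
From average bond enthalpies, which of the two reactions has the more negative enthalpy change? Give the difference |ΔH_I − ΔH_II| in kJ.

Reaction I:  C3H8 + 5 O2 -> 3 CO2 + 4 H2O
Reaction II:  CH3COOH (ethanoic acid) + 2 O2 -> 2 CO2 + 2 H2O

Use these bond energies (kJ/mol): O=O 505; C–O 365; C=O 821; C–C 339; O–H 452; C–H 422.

Reaction I:
  Bonds broken (reactants):
    C–C: 2 × 339 = 678
    C–H: 8 × 422 = 3376
    O=O: 5 × 505 = 2525
    Σ(broken) = 6579 kJ
  Bonds formed (products):
    C=O: 6 × 821 = 4926
    O–H: 8 × 452 = 3616
    Σ(formed) = 8542 kJ
  ΔH_I = 6579 − 8542 = −1963 kJ
Reaction II:
  Bonds broken (reactants):
    C–C: 1 × 339 = 339
    C–H: 3 × 422 = 1266
    C–O: 1 × 365 = 365
    C=O: 1 × 821 = 821
    O–H: 1 × 452 = 452
    O=O: 2 × 505 = 1010
    Σ(broken) = 4253 kJ
  Bonds formed (products):
    C=O: 4 × 821 = 3284
    O–H: 4 × 452 = 1808
    Σ(formed) = 5092 kJ
  ΔH_II = 4253 − 5092 = −839 kJ
ΔH_I − ΔH_II = −1124 kJ, so reaction I has the more negative ΔH; |ΔH_I − ΔH_II| = 1124 kJ.

Reaction I, by 1124 kJ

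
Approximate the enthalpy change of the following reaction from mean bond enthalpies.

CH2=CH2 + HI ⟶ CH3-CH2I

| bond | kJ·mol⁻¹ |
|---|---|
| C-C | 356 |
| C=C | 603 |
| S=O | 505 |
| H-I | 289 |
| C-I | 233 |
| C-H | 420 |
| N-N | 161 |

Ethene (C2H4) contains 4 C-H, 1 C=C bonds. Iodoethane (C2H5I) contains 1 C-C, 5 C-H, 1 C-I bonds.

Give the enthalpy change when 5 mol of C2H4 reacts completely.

ΔH = −585 kJ

Bonds broken (reactants):
  C-H: 4 × 420 = 1680
  C=C: 1 × 603 = 603
  H-I: 1 × 289 = 289
  Σ(broken) = 2572 kJ
Bonds formed (products):
  C-C: 1 × 356 = 356
  C-H: 5 × 420 = 2100
  C-I: 1 × 233 = 233
  Σ(formed) = 2689 kJ
ΔH = Σ(broken) − Σ(formed) = 2572 − 2689 = −117 kJ
For 5× the reaction as written: 5 × (−117) = −585 kJ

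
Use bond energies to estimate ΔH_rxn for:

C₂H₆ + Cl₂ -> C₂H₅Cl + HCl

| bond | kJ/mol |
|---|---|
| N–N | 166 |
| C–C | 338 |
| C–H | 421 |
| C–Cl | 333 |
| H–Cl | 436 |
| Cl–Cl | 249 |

Bonds broken (reactants):
  C–C: 1 × 338 = 338
  C–H: 6 × 421 = 2526
  Cl–Cl: 1 × 249 = 249
  Σ(broken) = 3113 kJ
Bonds formed (products):
  C–C: 1 × 338 = 338
  C–Cl: 1 × 333 = 333
  C–H: 5 × 421 = 2105
  H–Cl: 1 × 436 = 436
  Σ(formed) = 3212 kJ
ΔH = Σ(broken) − Σ(formed) = 3113 − 3212 = −99 kJ

ΔH ≈ −99 kJ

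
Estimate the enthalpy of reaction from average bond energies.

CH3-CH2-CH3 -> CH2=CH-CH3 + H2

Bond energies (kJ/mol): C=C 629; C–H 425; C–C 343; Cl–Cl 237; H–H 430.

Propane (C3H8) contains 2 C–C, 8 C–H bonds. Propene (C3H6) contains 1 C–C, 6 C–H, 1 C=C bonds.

ΔH ≈ +134 kJ

Bonds broken (reactants):
  C–C: 2 × 343 = 686
  C–H: 8 × 425 = 3400
  Σ(broken) = 4086 kJ
Bonds formed (products):
  C–C: 1 × 343 = 343
  C–H: 6 × 425 = 2550
  C=C: 1 × 629 = 629
  H–H: 1 × 430 = 430
  Σ(formed) = 3952 kJ
ΔH = Σ(broken) − Σ(formed) = 4086 − 3952 = +134 kJ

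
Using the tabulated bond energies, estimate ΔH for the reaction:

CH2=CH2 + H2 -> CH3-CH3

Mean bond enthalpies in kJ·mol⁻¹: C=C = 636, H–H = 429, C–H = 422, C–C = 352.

Bonds broken (reactants):
  C–H: 4 × 422 = 1688
  C=C: 1 × 636 = 636
  H–H: 1 × 429 = 429
  Σ(broken) = 2753 kJ
Bonds formed (products):
  C–C: 1 × 352 = 352
  C–H: 6 × 422 = 2532
  Σ(formed) = 2884 kJ
ΔH = Σ(broken) − Σ(formed) = 2753 − 2884 = −131 kJ

ΔH ≈ −131 kJ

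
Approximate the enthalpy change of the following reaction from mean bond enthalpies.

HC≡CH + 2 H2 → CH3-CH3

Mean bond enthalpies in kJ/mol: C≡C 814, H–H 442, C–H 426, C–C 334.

ΔH ≈ −340 kJ

Bonds broken (reactants):
  C≡C: 1 × 814 = 814
  C–H: 2 × 426 = 852
  H–H: 2 × 442 = 884
  Σ(broken) = 2550 kJ
Bonds formed (products):
  C–C: 1 × 334 = 334
  C–H: 6 × 426 = 2556
  Σ(formed) = 2890 kJ
ΔH = Σ(broken) − Σ(formed) = 2550 − 2890 = −340 kJ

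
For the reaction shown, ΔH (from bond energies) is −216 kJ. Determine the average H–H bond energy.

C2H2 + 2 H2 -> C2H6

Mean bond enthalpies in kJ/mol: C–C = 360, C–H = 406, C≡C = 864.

Let D be the H–H bond energy.
Σ(broken) = 1×864 + 2×406 + 2×D = 1676 + 2D
Σ(formed) = 1×360 + 6×406 = 2796
ΔH = Σ(broken) − Σ(formed) = (1676 + 2D) − (2796) = −1120 + 2D
Setting this equal to −216 kJ gives 2D = 904, so D = 452 kJ/mol.

D(H–H) ≈ 452 kJ/mol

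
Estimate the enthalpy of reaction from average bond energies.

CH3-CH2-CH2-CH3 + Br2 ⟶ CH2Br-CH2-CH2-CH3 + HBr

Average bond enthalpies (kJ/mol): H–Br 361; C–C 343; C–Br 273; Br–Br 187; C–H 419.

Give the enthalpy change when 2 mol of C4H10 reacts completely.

Bonds broken (reactants):
  Br–Br: 1 × 187 = 187
  C–C: 3 × 343 = 1029
  C–H: 10 × 419 = 4190
  Σ(broken) = 5406 kJ
Bonds formed (products):
  C–Br: 1 × 273 = 273
  C–C: 3 × 343 = 1029
  C–H: 9 × 419 = 3771
  H–Br: 1 × 361 = 361
  Σ(formed) = 5434 kJ
ΔH = Σ(broken) − Σ(formed) = 5406 − 5434 = −28 kJ
For 2× the reaction as written: 2 × (−28) = −56 kJ

ΔH = −56 kJ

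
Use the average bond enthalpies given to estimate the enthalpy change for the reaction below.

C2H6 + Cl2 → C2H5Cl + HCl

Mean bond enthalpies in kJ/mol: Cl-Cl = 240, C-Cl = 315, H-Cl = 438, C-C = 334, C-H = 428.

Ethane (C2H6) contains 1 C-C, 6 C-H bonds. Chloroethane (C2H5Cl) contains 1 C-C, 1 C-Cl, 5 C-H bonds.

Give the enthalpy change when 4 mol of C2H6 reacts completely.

Bonds broken (reactants):
  C-C: 1 × 334 = 334
  C-H: 6 × 428 = 2568
  Cl-Cl: 1 × 240 = 240
  Σ(broken) = 3142 kJ
Bonds formed (products):
  C-C: 1 × 334 = 334
  C-Cl: 1 × 315 = 315
  C-H: 5 × 428 = 2140
  H-Cl: 1 × 438 = 438
  Σ(formed) = 3227 kJ
ΔH = Σ(broken) − Σ(formed) = 3142 − 3227 = −85 kJ
For 4× the reaction as written: 4 × (−85) = −340 kJ

ΔH = −340 kJ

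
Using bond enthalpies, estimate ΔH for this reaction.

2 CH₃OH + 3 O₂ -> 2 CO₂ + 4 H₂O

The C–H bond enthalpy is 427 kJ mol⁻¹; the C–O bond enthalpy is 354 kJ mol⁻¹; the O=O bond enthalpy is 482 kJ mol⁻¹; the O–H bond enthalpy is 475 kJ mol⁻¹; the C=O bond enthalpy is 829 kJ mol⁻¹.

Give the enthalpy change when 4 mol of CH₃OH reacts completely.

ΔH = −2900 kJ

Bonds broken (reactants):
  C–H: 6 × 427 = 2562
  C–O: 2 × 354 = 708
  O–H: 2 × 475 = 950
  O=O: 3 × 482 = 1446
  Σ(broken) = 5666 kJ
Bonds formed (products):
  C=O: 4 × 829 = 3316
  O–H: 8 × 475 = 3800
  Σ(formed) = 7116 kJ
ΔH = Σ(broken) − Σ(formed) = 5666 − 7116 = −1450 kJ
For 2× the reaction as written: 2 × (−1450) = −2900 kJ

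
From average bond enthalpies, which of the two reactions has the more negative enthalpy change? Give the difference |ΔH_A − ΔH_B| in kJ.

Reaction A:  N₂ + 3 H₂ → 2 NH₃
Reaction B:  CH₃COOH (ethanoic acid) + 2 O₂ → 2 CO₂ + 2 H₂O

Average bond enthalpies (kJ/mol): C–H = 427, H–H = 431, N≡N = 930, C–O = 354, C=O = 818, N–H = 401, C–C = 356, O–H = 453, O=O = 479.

Reaction B, by 681 kJ

Reaction A:
  Bonds broken (reactants):
    H–H: 3 × 431 = 1293
    N≡N: 1 × 930 = 930
    Σ(broken) = 2223 kJ
  Bonds formed (products):
    N–H: 6 × 401 = 2406
    Σ(formed) = 2406 kJ
  ΔH_A = 2223 − 2406 = −183 kJ
Reaction B:
  Bonds broken (reactants):
    C–C: 1 × 356 = 356
    C–H: 3 × 427 = 1281
    C–O: 1 × 354 = 354
    C=O: 1 × 818 = 818
    O–H: 1 × 453 = 453
    O=O: 2 × 479 = 958
    Σ(broken) = 4220 kJ
  Bonds formed (products):
    C=O: 4 × 818 = 3272
    O–H: 4 × 453 = 1812
    Σ(formed) = 5084 kJ
  ΔH_B = 4220 − 5084 = −864 kJ
ΔH_A − ΔH_B = +681 kJ, so reaction B has the more negative ΔH; |ΔH_A − ΔH_B| = 681 kJ.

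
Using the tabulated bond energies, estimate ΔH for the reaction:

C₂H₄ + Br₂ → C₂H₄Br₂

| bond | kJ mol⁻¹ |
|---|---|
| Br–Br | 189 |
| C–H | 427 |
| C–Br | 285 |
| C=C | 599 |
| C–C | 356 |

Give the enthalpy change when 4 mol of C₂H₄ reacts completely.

ΔH = −552 kJ

Bonds broken (reactants):
  Br–Br: 1 × 189 = 189
  C–H: 4 × 427 = 1708
  C=C: 1 × 599 = 599
  Σ(broken) = 2496 kJ
Bonds formed (products):
  C–Br: 2 × 285 = 570
  C–C: 1 × 356 = 356
  C–H: 4 × 427 = 1708
  Σ(formed) = 2634 kJ
ΔH = Σ(broken) − Σ(formed) = 2496 − 2634 = −138 kJ
For 4× the reaction as written: 4 × (−138) = −552 kJ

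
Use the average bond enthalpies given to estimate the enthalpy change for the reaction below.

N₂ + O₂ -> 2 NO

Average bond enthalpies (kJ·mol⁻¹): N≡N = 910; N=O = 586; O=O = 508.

ΔH ≈ +246 kJ

Bonds broken (reactants):
  N≡N: 1 × 910 = 910
  O=O: 1 × 508 = 508
  Σ(broken) = 1418 kJ
Bonds formed (products):
  N=O: 2 × 586 = 1172
  Σ(formed) = 1172 kJ
ΔH = Σ(broken) − Σ(formed) = 1418 − 1172 = +246 kJ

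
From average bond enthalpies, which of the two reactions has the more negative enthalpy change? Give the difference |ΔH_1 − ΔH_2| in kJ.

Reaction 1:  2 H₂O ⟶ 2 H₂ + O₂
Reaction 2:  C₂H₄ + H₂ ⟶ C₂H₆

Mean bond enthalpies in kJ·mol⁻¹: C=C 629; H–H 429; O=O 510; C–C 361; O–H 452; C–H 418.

Reaction 2, by 579 kJ

Reaction 1:
  Bonds broken (reactants):
    O–H: 4 × 452 = 1808
    Σ(broken) = 1808 kJ
  Bonds formed (products):
    H–H: 2 × 429 = 858
    O=O: 1 × 510 = 510
    Σ(formed) = 1368 kJ
  ΔH_1 = 1808 − 1368 = +440 kJ
Reaction 2:
  Bonds broken (reactants):
    C–H: 4 × 418 = 1672
    C=C: 1 × 629 = 629
    H–H: 1 × 429 = 429
    Σ(broken) = 2730 kJ
  Bonds formed (products):
    C–C: 1 × 361 = 361
    C–H: 6 × 418 = 2508
    Σ(formed) = 2869 kJ
  ΔH_2 = 2730 − 2869 = −139 kJ
ΔH_1 − ΔH_2 = +579 kJ, so reaction 2 has the more negative ΔH; |ΔH_1 − ΔH_2| = 579 kJ.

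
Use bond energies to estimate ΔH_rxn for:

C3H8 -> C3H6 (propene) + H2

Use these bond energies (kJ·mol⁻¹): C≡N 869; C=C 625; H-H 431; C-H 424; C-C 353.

ΔH ≈ +145 kJ

Bonds broken (reactants):
  C-C: 2 × 353 = 706
  C-H: 8 × 424 = 3392
  Σ(broken) = 4098 kJ
Bonds formed (products):
  C-C: 1 × 353 = 353
  C-H: 6 × 424 = 2544
  C=C: 1 × 625 = 625
  H-H: 1 × 431 = 431
  Σ(formed) = 3953 kJ
ΔH = Σ(broken) − Σ(formed) = 4098 − 3953 = +145 kJ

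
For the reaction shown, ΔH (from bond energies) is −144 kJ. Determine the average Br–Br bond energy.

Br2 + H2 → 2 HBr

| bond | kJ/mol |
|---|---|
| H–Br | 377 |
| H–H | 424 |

D(Br–Br) ≈ 186 kJ/mol

Let D be the Br–Br bond energy.
Σ(broken) = 1×D + 1×424 = 424 + D
Σ(formed) = 2×377 = 754
ΔH = Σ(broken) − Σ(formed) = (424 + D) − (754) = −330 + D
Setting this equal to −144 kJ gives D = 186 kJ/mol.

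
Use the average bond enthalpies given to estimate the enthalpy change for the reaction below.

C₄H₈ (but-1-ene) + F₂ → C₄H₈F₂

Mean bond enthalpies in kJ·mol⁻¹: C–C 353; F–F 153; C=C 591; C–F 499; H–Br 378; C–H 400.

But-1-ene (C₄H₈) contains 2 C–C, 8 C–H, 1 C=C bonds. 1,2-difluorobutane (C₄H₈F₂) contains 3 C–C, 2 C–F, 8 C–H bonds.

Bonds broken (reactants):
  C–C: 2 × 353 = 706
  C–H: 8 × 400 = 3200
  C=C: 1 × 591 = 591
  F–F: 1 × 153 = 153
  Σ(broken) = 4650 kJ
Bonds formed (products):
  C–C: 3 × 353 = 1059
  C–F: 2 × 499 = 998
  C–H: 8 × 400 = 3200
  Σ(formed) = 5257 kJ
ΔH = Σ(broken) − Σ(formed) = 4650 − 5257 = −607 kJ

ΔH ≈ −607 kJ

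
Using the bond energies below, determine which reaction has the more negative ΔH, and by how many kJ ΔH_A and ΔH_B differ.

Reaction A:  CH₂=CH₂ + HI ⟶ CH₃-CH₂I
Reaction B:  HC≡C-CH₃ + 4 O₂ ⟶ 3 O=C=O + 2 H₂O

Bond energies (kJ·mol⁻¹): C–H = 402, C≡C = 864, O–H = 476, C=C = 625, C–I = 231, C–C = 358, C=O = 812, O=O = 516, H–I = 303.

Reaction A:
  Bonds broken (reactants):
    C–H: 4 × 402 = 1608
    C=C: 1 × 625 = 625
    H–I: 1 × 303 = 303
    Σ(broken) = 2536 kJ
  Bonds formed (products):
    C–C: 1 × 358 = 358
    C–H: 5 × 402 = 2010
    C–I: 1 × 231 = 231
    Σ(formed) = 2599 kJ
  ΔH_A = 2536 − 2599 = −63 kJ
Reaction B:
  Bonds broken (reactants):
    C≡C: 1 × 864 = 864
    C–C: 1 × 358 = 358
    C–H: 4 × 402 = 1608
    O=O: 4 × 516 = 2064
    Σ(broken) = 4894 kJ
  Bonds formed (products):
    C=O: 6 × 812 = 4872
    O–H: 4 × 476 = 1904
    Σ(formed) = 6776 kJ
  ΔH_B = 4894 − 6776 = −1882 kJ
ΔH_A − ΔH_B = +1819 kJ, so reaction B has the more negative ΔH; |ΔH_A − ΔH_B| = 1819 kJ.

Reaction B, by 1819 kJ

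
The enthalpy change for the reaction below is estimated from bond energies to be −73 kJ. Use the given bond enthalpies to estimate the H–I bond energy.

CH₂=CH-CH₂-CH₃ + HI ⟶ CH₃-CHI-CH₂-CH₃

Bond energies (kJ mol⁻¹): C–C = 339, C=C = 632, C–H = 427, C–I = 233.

D(H–I) ≈ 294 kJ/mol

Let D be the H–I bond energy.
Σ(broken) = 2×339 + 8×427 + 1×632 + 1×D = 4726 + D
Σ(formed) = 3×339 + 9×427 + 1×233 = 5093
ΔH = Σ(broken) − Σ(formed) = (4726 + D) − (5093) = −367 + D
Setting this equal to −73 kJ gives D = 294 kJ/mol.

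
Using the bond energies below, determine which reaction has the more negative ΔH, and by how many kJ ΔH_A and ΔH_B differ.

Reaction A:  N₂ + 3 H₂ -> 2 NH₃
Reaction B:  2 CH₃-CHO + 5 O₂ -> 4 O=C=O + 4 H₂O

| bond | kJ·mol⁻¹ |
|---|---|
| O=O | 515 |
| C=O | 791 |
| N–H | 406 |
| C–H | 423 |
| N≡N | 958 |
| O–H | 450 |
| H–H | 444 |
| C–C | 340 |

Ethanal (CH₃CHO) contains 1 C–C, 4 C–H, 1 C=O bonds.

Reaction A:
  Bonds broken (reactants):
    H–H: 3 × 444 = 1332
    N≡N: 1 × 958 = 958
    Σ(broken) = 2290 kJ
  Bonds formed (products):
    N–H: 6 × 406 = 2436
    Σ(formed) = 2436 kJ
  ΔH_A = 2290 − 2436 = −146 kJ
Reaction B:
  Bonds broken (reactants):
    C–C: 2 × 340 = 680
    C–H: 8 × 423 = 3384
    C=O: 2 × 791 = 1582
    O=O: 5 × 515 = 2575
    Σ(broken) = 8221 kJ
  Bonds formed (products):
    C=O: 8 × 791 = 6328
    O–H: 8 × 450 = 3600
    Σ(formed) = 9928 kJ
  ΔH_B = 8221 − 9928 = −1707 kJ
ΔH_A − ΔH_B = +1561 kJ, so reaction B has the more negative ΔH; |ΔH_A − ΔH_B| = 1561 kJ.

Reaction B, by 1561 kJ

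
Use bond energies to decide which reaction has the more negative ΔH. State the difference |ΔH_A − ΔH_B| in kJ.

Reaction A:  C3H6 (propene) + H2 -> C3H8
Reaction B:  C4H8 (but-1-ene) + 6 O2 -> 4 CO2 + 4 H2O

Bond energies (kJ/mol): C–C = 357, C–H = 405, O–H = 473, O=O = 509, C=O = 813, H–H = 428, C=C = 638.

Reaction A:
  Bonds broken (reactants):
    C–C: 1 × 357 = 357
    C–H: 6 × 405 = 2430
    C=C: 1 × 638 = 638
    H–H: 1 × 428 = 428
    Σ(broken) = 3853 kJ
  Bonds formed (products):
    C–C: 2 × 357 = 714
    C–H: 8 × 405 = 3240
    Σ(formed) = 3954 kJ
  ΔH_A = 3853 − 3954 = −101 kJ
Reaction B:
  Bonds broken (reactants):
    C–C: 2 × 357 = 714
    C–H: 8 × 405 = 3240
    C=C: 1 × 638 = 638
    O=O: 6 × 509 = 3054
    Σ(broken) = 7646 kJ
  Bonds formed (products):
    C=O: 8 × 813 = 6504
    O–H: 8 × 473 = 3784
    Σ(formed) = 10288 kJ
  ΔH_B = 7646 − 10288 = −2642 kJ
ΔH_A − ΔH_B = +2541 kJ, so reaction B has the more negative ΔH; |ΔH_A − ΔH_B| = 2541 kJ.

Reaction B, by 2541 kJ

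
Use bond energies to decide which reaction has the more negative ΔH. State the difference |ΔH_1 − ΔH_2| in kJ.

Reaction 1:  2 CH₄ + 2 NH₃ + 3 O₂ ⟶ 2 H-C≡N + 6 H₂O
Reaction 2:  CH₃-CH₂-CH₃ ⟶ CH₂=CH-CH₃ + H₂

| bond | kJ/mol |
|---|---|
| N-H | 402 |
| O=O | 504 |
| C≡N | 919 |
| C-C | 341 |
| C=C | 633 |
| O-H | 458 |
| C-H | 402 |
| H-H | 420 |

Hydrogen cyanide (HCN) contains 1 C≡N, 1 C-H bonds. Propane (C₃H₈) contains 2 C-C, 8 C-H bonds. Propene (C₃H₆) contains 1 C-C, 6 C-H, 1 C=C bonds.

Reaction 1:
  Bonds broken (reactants):
    C-H: 8 × 402 = 3216
    N-H: 6 × 402 = 2412
    O=O: 3 × 504 = 1512
    Σ(broken) = 7140 kJ
  Bonds formed (products):
    C≡N: 2 × 919 = 1838
    C-H: 2 × 402 = 804
    O-H: 12 × 458 = 5496
    Σ(formed) = 8138 kJ
  ΔH_1 = 7140 − 8138 = −998 kJ
Reaction 2:
  Bonds broken (reactants):
    C-C: 2 × 341 = 682
    C-H: 8 × 402 = 3216
    Σ(broken) = 3898 kJ
  Bonds formed (products):
    C-C: 1 × 341 = 341
    C-H: 6 × 402 = 2412
    C=C: 1 × 633 = 633
    H-H: 1 × 420 = 420
    Σ(formed) = 3806 kJ
  ΔH_2 = 3898 − 3806 = +92 kJ
ΔH_1 − ΔH_2 = −1090 kJ, so reaction 1 has the more negative ΔH; |ΔH_1 − ΔH_2| = 1090 kJ.

Reaction 1, by 1090 kJ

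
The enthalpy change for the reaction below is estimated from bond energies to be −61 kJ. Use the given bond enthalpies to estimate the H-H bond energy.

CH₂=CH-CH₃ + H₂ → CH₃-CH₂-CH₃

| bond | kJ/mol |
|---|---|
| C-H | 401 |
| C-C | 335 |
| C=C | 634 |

D(H-H) ≈ 442 kJ/mol

Let D be the H-H bond energy.
Σ(broken) = 1×335 + 6×401 + 1×634 + 1×D = 3375 + D
Σ(formed) = 2×335 + 8×401 = 3878
ΔH = Σ(broken) − Σ(formed) = (3375 + D) − (3878) = −503 + D
Setting this equal to −61 kJ gives D = 442 kJ/mol.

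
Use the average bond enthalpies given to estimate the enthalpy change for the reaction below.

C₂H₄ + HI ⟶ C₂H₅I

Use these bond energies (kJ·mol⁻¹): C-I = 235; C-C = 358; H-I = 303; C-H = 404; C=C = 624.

Bonds broken (reactants):
  C-H: 4 × 404 = 1616
  C=C: 1 × 624 = 624
  H-I: 1 × 303 = 303
  Σ(broken) = 2543 kJ
Bonds formed (products):
  C-C: 1 × 358 = 358
  C-H: 5 × 404 = 2020
  C-I: 1 × 235 = 235
  Σ(formed) = 2613 kJ
ΔH = Σ(broken) − Σ(formed) = 2543 − 2613 = −70 kJ

ΔH ≈ −70 kJ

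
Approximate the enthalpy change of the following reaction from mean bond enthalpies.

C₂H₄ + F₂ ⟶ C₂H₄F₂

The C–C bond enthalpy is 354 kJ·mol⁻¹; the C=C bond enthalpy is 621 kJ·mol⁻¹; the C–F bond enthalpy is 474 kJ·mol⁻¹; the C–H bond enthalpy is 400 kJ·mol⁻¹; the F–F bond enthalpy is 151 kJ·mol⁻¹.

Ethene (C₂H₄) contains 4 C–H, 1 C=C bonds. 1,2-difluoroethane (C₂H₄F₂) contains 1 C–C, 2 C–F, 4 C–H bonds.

ΔH ≈ −530 kJ

Bonds broken (reactants):
  C–H: 4 × 400 = 1600
  C=C: 1 × 621 = 621
  F–F: 1 × 151 = 151
  Σ(broken) = 2372 kJ
Bonds formed (products):
  C–C: 1 × 354 = 354
  C–F: 2 × 474 = 948
  C–H: 4 × 400 = 1600
  Σ(formed) = 2902 kJ
ΔH = Σ(broken) − Σ(formed) = 2372 − 2902 = −530 kJ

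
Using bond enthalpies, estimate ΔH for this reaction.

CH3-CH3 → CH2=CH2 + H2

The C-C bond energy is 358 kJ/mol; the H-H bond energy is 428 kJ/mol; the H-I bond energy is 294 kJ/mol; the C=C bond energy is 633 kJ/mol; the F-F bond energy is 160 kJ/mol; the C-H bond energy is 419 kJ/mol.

ΔH ≈ +135 kJ

Bonds broken (reactants):
  C-C: 1 × 358 = 358
  C-H: 6 × 419 = 2514
  Σ(broken) = 2872 kJ
Bonds formed (products):
  C-H: 4 × 419 = 1676
  C=C: 1 × 633 = 633
  H-H: 1 × 428 = 428
  Σ(formed) = 2737 kJ
ΔH = Σ(broken) − Σ(formed) = 2872 − 2737 = +135 kJ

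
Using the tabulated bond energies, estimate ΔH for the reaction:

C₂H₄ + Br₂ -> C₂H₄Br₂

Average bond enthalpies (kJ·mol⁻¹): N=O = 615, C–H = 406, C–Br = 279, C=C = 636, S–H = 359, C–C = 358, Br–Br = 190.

ΔH ≈ −90 kJ

Bonds broken (reactants):
  Br–Br: 1 × 190 = 190
  C–H: 4 × 406 = 1624
  C=C: 1 × 636 = 636
  Σ(broken) = 2450 kJ
Bonds formed (products):
  C–Br: 2 × 279 = 558
  C–C: 1 × 358 = 358
  C–H: 4 × 406 = 1624
  Σ(formed) = 2540 kJ
ΔH = Σ(broken) − Σ(formed) = 2450 − 2540 = −90 kJ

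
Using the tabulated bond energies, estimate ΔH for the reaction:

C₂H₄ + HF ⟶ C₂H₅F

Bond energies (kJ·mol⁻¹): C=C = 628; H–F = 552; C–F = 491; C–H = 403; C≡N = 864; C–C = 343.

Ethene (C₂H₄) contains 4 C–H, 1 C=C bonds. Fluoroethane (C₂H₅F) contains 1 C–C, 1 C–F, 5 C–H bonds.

Bonds broken (reactants):
  C–H: 4 × 403 = 1612
  C=C: 1 × 628 = 628
  H–F: 1 × 552 = 552
  Σ(broken) = 2792 kJ
Bonds formed (products):
  C–C: 1 × 343 = 343
  C–F: 1 × 491 = 491
  C–H: 5 × 403 = 2015
  Σ(formed) = 2849 kJ
ΔH = Σ(broken) − Σ(formed) = 2792 − 2849 = −57 kJ

ΔH ≈ −57 kJ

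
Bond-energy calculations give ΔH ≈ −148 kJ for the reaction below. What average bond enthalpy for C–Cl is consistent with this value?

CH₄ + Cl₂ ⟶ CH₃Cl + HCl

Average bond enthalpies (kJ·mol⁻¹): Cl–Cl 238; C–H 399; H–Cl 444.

D(C–Cl) ≈ 341 kJ/mol

Let D be the C–Cl bond energy.
Σ(broken) = 4×399 + 1×238 = 1834
Σ(formed) = 1×D + 3×399 + 1×444 = 1641 + D
ΔH = Σ(broken) − Σ(formed) = (1834) − (1641 + D) = +193 − D
Setting this equal to −148 kJ gives D = 341 kJ/mol.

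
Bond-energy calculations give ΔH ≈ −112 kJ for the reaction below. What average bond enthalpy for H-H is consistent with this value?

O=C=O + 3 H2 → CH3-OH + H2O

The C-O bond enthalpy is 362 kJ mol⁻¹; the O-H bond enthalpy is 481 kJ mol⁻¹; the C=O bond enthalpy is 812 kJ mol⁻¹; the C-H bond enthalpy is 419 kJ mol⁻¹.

Let D be the H-H bond energy.
Σ(broken) = 2×812 + 3×D = 1624 + 3D
Σ(formed) = 3×419 + 1×362 + 3×481 = 3062
ΔH = Σ(broken) − Σ(formed) = (1624 + 3D) − (3062) = −1438 + 3D
Setting this equal to −112 kJ gives 3D = 1326, so D = 442 kJ/mol.

D(H-H) ≈ 442 kJ/mol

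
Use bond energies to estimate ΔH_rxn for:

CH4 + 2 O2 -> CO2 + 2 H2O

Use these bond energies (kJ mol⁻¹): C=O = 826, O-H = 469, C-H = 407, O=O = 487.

Bonds broken (reactants):
  C-H: 4 × 407 = 1628
  O=O: 2 × 487 = 974
  Σ(broken) = 2602 kJ
Bonds formed (products):
  C=O: 2 × 826 = 1652
  O-H: 4 × 469 = 1876
  Σ(formed) = 3528 kJ
ΔH = Σ(broken) − Σ(formed) = 2602 − 3528 = −926 kJ

ΔH ≈ −926 kJ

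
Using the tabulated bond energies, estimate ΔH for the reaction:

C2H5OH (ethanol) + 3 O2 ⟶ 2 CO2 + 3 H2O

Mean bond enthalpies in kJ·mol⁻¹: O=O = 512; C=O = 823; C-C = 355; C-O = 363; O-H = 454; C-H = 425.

Bonds broken (reactants):
  C-C: 1 × 355 = 355
  C-H: 5 × 425 = 2125
  C-O: 1 × 363 = 363
  O-H: 1 × 454 = 454
  O=O: 3 × 512 = 1536
  Σ(broken) = 4833 kJ
Bonds formed (products):
  C=O: 4 × 823 = 3292
  O-H: 6 × 454 = 2724
  Σ(formed) = 6016 kJ
ΔH = Σ(broken) − Σ(formed) = 4833 − 6016 = −1183 kJ

ΔH ≈ −1183 kJ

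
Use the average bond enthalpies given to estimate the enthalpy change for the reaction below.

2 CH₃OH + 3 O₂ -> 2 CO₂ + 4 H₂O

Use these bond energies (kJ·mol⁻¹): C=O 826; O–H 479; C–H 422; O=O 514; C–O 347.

ΔH ≈ −1410 kJ

Bonds broken (reactants):
  C–H: 6 × 422 = 2532
  C–O: 2 × 347 = 694
  O–H: 2 × 479 = 958
  O=O: 3 × 514 = 1542
  Σ(broken) = 5726 kJ
Bonds formed (products):
  C=O: 4 × 826 = 3304
  O–H: 8 × 479 = 3832
  Σ(formed) = 7136 kJ
ΔH = Σ(broken) − Σ(formed) = 5726 − 7136 = −1410 kJ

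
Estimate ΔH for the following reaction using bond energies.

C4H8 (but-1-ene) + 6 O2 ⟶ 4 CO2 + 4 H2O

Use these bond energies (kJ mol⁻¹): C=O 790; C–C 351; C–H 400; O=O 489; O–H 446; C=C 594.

ΔH ≈ −2458 kJ

Bonds broken (reactants):
  C–C: 2 × 351 = 702
  C–H: 8 × 400 = 3200
  C=C: 1 × 594 = 594
  O=O: 6 × 489 = 2934
  Σ(broken) = 7430 kJ
Bonds formed (products):
  C=O: 8 × 790 = 6320
  O–H: 8 × 446 = 3568
  Σ(formed) = 9888 kJ
ΔH = Σ(broken) − Σ(formed) = 7430 − 9888 = −2458 kJ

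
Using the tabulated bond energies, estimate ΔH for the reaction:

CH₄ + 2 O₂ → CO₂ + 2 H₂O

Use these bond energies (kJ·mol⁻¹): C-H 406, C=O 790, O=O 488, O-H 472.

ΔH ≈ −868 kJ

Bonds broken (reactants):
  C-H: 4 × 406 = 1624
  O=O: 2 × 488 = 976
  Σ(broken) = 2600 kJ
Bonds formed (products):
  C=O: 2 × 790 = 1580
  O-H: 4 × 472 = 1888
  Σ(formed) = 3468 kJ
ΔH = Σ(broken) − Σ(formed) = 2600 − 3468 = −868 kJ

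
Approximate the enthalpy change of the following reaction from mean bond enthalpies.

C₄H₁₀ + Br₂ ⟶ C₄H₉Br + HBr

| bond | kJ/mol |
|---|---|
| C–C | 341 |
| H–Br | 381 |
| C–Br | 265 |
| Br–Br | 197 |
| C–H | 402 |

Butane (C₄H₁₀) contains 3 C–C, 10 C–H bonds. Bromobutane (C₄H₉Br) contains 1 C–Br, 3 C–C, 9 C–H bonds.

ΔH ≈ −47 kJ

Bonds broken (reactants):
  Br–Br: 1 × 197 = 197
  C–C: 3 × 341 = 1023
  C–H: 10 × 402 = 4020
  Σ(broken) = 5240 kJ
Bonds formed (products):
  C–Br: 1 × 265 = 265
  C–C: 3 × 341 = 1023
  C–H: 9 × 402 = 3618
  H–Br: 1 × 381 = 381
  Σ(formed) = 5287 kJ
ΔH = Σ(broken) − Σ(formed) = 5240 − 5287 = −47 kJ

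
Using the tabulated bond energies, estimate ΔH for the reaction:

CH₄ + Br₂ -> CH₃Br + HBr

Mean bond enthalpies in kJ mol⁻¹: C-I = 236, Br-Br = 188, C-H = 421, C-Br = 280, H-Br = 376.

ΔH ≈ −47 kJ

Bonds broken (reactants):
  Br-Br: 1 × 188 = 188
  C-H: 4 × 421 = 1684
  Σ(broken) = 1872 kJ
Bonds formed (products):
  C-Br: 1 × 280 = 280
  C-H: 3 × 421 = 1263
  H-Br: 1 × 376 = 376
  Σ(formed) = 1919 kJ
ΔH = Σ(broken) − Σ(formed) = 1872 − 1919 = −47 kJ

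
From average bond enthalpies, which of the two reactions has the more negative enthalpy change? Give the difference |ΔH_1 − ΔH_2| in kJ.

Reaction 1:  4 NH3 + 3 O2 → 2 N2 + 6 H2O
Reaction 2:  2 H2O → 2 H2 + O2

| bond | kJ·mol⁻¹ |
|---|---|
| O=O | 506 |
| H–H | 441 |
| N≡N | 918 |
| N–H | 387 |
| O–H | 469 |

Reaction 1:
  Bonds broken (reactants):
    N–H: 12 × 387 = 4644
    O=O: 3 × 506 = 1518
    Σ(broken) = 6162 kJ
  Bonds formed (products):
    N≡N: 2 × 918 = 1836
    O–H: 12 × 469 = 5628
    Σ(formed) = 7464 kJ
  ΔH_1 = 6162 − 7464 = −1302 kJ
Reaction 2:
  Bonds broken (reactants):
    O–H: 4 × 469 = 1876
    Σ(broken) = 1876 kJ
  Bonds formed (products):
    H–H: 2 × 441 = 882
    O=O: 1 × 506 = 506
    Σ(formed) = 1388 kJ
  ΔH_2 = 1876 − 1388 = +488 kJ
ΔH_1 − ΔH_2 = −1790 kJ, so reaction 1 has the more negative ΔH; |ΔH_1 − ΔH_2| = 1790 kJ.

Reaction 1, by 1790 kJ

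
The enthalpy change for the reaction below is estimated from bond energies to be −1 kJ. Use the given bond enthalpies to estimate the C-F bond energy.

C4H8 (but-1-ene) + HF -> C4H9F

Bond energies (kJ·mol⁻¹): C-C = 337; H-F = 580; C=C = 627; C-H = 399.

D(C-F) ≈ 472 kJ/mol

Let D be the C-F bond energy.
Σ(broken) = 2×337 + 8×399 + 1×627 + 1×580 = 5073
Σ(formed) = 3×337 + 1×D + 9×399 = 4602 + D
ΔH = Σ(broken) − Σ(formed) = (5073) − (4602 + D) = +471 − D
Setting this equal to −1 kJ gives D = 472 kJ/mol.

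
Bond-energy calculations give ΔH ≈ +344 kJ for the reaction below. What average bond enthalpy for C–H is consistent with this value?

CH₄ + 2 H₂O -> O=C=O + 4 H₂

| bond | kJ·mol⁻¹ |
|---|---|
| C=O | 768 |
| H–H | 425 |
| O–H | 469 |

Let D be the C–H bond energy.
Σ(broken) = 4×D + 4×469 = 1876 + 4D
Σ(formed) = 2×768 + 4×425 = 3236
ΔH = Σ(broken) − Σ(formed) = (1876 + 4D) − (3236) = −1360 + 4D
Setting this equal to +344 kJ gives 4D = 1704, so D = 426 kJ/mol.

D(C–H) ≈ 426 kJ/mol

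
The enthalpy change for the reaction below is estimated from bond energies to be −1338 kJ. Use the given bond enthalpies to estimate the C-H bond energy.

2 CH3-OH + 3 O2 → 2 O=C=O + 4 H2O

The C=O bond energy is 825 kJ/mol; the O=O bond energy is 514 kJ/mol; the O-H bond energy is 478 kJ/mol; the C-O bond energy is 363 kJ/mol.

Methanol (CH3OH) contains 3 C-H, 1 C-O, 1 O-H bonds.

Let D be the C-H bond energy.
Σ(broken) = 6×D + 2×363 + 2×478 + 3×514 = 3224 + 6D
Σ(formed) = 4×825 + 8×478 = 7124
ΔH = Σ(broken) − Σ(formed) = (3224 + 6D) − (7124) = −3900 + 6D
Setting this equal to −1338 kJ gives 6D = 2562, so D = 427 kJ/mol.

D(C-H) ≈ 427 kJ/mol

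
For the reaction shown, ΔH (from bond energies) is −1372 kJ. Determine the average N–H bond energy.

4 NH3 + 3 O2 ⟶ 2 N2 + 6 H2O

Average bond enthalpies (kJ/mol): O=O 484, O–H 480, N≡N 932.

D(N–H) ≈ 400 kJ/mol

Let D be the N–H bond energy.
Σ(broken) = 12×D + 3×484 = 1452 + 12D
Σ(formed) = 2×932 + 12×480 = 7624
ΔH = Σ(broken) − Σ(formed) = (1452 + 12D) − (7624) = −6172 + 12D
Setting this equal to −1372 kJ gives 12D = 4800, so D = 400 kJ/mol.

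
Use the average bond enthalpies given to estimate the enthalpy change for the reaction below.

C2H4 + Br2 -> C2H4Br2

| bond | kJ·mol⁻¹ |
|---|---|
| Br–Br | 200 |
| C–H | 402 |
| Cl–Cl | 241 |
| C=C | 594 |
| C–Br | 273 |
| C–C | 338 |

Bonds broken (reactants):
  Br–Br: 1 × 200 = 200
  C–H: 4 × 402 = 1608
  C=C: 1 × 594 = 594
  Σ(broken) = 2402 kJ
Bonds formed (products):
  C–Br: 2 × 273 = 546
  C–C: 1 × 338 = 338
  C–H: 4 × 402 = 1608
  Σ(formed) = 2492 kJ
ΔH = Σ(broken) − Σ(formed) = 2402 − 2492 = −90 kJ

ΔH ≈ −90 kJ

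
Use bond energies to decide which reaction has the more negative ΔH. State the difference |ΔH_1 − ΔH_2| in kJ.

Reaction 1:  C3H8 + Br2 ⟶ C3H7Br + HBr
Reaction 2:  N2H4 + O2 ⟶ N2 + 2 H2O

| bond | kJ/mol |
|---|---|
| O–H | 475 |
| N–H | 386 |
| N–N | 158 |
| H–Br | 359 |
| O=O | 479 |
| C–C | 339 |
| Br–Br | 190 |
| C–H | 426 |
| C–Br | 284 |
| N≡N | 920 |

Reaction 2, by 612 kJ

Reaction 1:
  Bonds broken (reactants):
    Br–Br: 1 × 190 = 190
    C–C: 2 × 339 = 678
    C–H: 8 × 426 = 3408
    Σ(broken) = 4276 kJ
  Bonds formed (products):
    C–Br: 1 × 284 = 284
    C–C: 2 × 339 = 678
    C–H: 7 × 426 = 2982
    H–Br: 1 × 359 = 359
    Σ(formed) = 4303 kJ
  ΔH_1 = 4276 − 4303 = −27 kJ
Reaction 2:
  Bonds broken (reactants):
    N–H: 4 × 386 = 1544
    N–N: 1 × 158 = 158
    O=O: 1 × 479 = 479
    Σ(broken) = 2181 kJ
  Bonds formed (products):
    N≡N: 1 × 920 = 920
    O–H: 4 × 475 = 1900
    Σ(formed) = 2820 kJ
  ΔH_2 = 2181 − 2820 = −639 kJ
ΔH_1 − ΔH_2 = +612 kJ, so reaction 2 has the more negative ΔH; |ΔH_1 − ΔH_2| = 612 kJ.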